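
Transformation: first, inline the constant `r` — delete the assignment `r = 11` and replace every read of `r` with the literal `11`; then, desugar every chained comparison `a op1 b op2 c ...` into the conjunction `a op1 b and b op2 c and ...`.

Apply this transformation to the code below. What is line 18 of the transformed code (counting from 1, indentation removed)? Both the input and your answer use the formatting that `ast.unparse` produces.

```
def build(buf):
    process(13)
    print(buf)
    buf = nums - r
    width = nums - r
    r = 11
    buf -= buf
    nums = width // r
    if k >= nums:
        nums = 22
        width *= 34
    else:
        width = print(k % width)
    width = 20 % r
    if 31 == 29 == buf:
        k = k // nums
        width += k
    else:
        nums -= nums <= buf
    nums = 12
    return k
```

Transformed code:
def build(buf):
    process(13)
    print(buf)
    buf = nums - 11
    width = nums - 11
    buf -= buf
    nums = width // 11
    if k >= nums:
        nums = 22
        width *= 34
    else:
        width = print(k % width)
    width = 20 % 11
    if 31 == 29 and 29 == buf:
        k = k // nums
        width += k
    else:
        nums -= nums <= buf
    nums = 12
    return k

nums -= nums <= buf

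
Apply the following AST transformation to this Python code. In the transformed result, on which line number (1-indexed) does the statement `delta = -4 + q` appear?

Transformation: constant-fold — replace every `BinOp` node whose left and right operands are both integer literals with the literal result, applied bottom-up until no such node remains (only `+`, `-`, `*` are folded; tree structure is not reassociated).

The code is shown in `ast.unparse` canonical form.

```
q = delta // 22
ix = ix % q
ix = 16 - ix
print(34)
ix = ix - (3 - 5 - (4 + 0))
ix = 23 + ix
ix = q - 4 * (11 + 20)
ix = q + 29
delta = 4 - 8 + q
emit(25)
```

Transformed code:
q = delta // 22
ix = ix % q
ix = 16 - ix
print(34)
ix = ix - -6
ix = 23 + ix
ix = q - 124
ix = q + 29
delta = -4 + q
emit(25)

9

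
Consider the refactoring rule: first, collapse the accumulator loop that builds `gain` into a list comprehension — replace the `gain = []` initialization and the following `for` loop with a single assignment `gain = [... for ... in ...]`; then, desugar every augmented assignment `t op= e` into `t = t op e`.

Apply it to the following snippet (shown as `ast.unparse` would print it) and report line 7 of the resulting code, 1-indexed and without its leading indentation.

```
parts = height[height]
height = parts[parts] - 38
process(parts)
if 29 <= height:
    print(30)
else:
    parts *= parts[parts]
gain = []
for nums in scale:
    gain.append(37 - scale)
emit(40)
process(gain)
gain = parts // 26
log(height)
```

parts = parts * parts[parts]

Transformed code:
parts = height[height]
height = parts[parts] - 38
process(parts)
if 29 <= height:
    print(30)
else:
    parts = parts * parts[parts]
gain = [37 - scale for nums in scale]
emit(40)
process(gain)
gain = parts // 26
log(height)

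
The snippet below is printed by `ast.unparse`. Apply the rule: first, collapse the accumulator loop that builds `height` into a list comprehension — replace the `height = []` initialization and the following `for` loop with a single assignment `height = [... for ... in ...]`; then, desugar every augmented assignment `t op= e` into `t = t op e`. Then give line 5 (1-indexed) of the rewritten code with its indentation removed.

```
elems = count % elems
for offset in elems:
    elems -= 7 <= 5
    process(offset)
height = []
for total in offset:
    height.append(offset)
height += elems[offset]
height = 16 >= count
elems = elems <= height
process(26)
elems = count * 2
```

height = [offset for total in offset]

Transformed code:
elems = count % elems
for offset in elems:
    elems = elems - (7 <= 5)
    process(offset)
height = [offset for total in offset]
height = height + elems[offset]
height = 16 >= count
elems = elems <= height
process(26)
elems = count * 2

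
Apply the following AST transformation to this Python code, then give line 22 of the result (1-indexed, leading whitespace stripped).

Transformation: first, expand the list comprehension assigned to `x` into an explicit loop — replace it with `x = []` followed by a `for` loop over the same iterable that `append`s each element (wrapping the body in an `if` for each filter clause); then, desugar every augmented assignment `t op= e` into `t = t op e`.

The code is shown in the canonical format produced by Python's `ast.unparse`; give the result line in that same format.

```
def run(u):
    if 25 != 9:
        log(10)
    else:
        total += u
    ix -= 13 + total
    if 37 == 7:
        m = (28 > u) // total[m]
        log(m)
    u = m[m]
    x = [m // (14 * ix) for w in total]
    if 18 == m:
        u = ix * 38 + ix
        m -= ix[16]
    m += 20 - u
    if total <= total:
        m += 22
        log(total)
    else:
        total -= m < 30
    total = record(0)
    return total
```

total = total - (m < 30)

Transformed code:
def run(u):
    if 25 != 9:
        log(10)
    else:
        total = total + u
    ix = ix - (13 + total)
    if 37 == 7:
        m = (28 > u) // total[m]
        log(m)
    u = m[m]
    x = []
    for w in total:
        x.append(m // (14 * ix))
    if 18 == m:
        u = ix * 38 + ix
        m = m - ix[16]
    m = m + (20 - u)
    if total <= total:
        m = m + 22
        log(total)
    else:
        total = total - (m < 30)
    total = record(0)
    return total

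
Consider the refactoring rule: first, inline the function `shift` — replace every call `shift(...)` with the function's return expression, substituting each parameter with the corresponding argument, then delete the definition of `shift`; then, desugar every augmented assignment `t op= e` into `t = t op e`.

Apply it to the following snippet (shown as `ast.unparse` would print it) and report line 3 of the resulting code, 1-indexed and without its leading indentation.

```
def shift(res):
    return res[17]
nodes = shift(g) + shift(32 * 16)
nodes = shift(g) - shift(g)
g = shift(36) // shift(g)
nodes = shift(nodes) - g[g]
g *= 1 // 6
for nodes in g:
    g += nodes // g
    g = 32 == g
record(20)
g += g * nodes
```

g = 36[17] // g[17]

Transformed code:
nodes = g[17] + (32 * 16)[17]
nodes = g[17] - g[17]
g = 36[17] // g[17]
nodes = nodes[17] - g[g]
g = g * (1 // 6)
for nodes in g:
    g = g + nodes // g
    g = 32 == g
record(20)
g = g + g * nodes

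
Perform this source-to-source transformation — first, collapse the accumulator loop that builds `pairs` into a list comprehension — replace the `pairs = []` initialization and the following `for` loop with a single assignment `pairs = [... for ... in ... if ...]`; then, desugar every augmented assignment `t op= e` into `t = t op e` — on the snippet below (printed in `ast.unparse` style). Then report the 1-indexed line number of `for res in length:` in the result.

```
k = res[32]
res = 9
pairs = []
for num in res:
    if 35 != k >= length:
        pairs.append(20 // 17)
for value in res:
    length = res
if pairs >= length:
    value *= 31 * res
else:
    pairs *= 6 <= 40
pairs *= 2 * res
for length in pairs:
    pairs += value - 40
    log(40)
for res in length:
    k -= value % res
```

14

Transformed code:
k = res[32]
res = 9
pairs = [20 // 17 for num in res if 35 != k >= length]
for value in res:
    length = res
if pairs >= length:
    value = value * (31 * res)
else:
    pairs = pairs * (6 <= 40)
pairs = pairs * (2 * res)
for length in pairs:
    pairs = pairs + (value - 40)
    log(40)
for res in length:
    k = k - value % res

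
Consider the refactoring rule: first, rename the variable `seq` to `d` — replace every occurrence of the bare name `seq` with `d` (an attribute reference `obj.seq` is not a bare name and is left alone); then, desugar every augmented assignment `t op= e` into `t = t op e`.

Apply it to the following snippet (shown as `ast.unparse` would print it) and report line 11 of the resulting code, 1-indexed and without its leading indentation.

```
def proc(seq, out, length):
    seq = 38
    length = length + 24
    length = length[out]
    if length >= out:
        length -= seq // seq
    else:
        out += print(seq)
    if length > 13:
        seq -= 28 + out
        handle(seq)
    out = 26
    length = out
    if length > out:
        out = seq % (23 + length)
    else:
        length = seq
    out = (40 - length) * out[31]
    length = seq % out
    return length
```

handle(d)

Transformed code:
def proc(d, out, length):
    d = 38
    length = length + 24
    length = length[out]
    if length >= out:
        length = length - d // d
    else:
        out = out + print(d)
    if length > 13:
        d = d - (28 + out)
        handle(d)
    out = 26
    length = out
    if length > out:
        out = d % (23 + length)
    else:
        length = d
    out = (40 - length) * out[31]
    length = d % out
    return length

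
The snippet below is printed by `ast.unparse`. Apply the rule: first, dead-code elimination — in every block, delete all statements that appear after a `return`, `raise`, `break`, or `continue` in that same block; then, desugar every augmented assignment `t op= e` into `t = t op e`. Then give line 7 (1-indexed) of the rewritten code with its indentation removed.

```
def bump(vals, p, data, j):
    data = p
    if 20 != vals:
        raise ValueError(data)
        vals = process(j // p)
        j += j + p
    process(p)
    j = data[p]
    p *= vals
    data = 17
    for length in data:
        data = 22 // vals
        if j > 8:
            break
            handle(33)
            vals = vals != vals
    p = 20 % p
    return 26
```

p = p * vals

Transformed code:
def bump(vals, p, data, j):
    data = p
    if 20 != vals:
        raise ValueError(data)
    process(p)
    j = data[p]
    p = p * vals
    data = 17
    for length in data:
        data = 22 // vals
        if j > 8:
            break
    p = 20 % p
    return 26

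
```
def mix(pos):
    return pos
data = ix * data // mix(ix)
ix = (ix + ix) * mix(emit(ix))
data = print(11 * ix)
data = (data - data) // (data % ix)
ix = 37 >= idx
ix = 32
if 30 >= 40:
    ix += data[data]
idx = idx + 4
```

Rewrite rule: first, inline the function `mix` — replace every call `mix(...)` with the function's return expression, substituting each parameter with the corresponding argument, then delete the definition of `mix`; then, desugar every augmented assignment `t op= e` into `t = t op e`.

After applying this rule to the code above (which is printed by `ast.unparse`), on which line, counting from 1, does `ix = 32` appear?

Transformed code:
data = ix * data // ix
ix = (ix + ix) * emit(ix)
data = print(11 * ix)
data = (data - data) // (data % ix)
ix = 37 >= idx
ix = 32
if 30 >= 40:
    ix = ix + data[data]
idx = idx + 4

6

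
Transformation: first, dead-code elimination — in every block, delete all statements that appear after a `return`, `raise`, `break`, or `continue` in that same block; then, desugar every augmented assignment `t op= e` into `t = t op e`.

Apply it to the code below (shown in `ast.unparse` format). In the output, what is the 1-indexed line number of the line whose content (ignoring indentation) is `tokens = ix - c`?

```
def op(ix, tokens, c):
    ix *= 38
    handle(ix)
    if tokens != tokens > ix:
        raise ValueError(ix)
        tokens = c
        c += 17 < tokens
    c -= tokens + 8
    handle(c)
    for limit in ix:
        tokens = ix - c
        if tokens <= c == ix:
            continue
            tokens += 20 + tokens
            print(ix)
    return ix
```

Transformed code:
def op(ix, tokens, c):
    ix = ix * 38
    handle(ix)
    if tokens != tokens > ix:
        raise ValueError(ix)
    c = c - (tokens + 8)
    handle(c)
    for limit in ix:
        tokens = ix - c
        if tokens <= c == ix:
            continue
    return ix

9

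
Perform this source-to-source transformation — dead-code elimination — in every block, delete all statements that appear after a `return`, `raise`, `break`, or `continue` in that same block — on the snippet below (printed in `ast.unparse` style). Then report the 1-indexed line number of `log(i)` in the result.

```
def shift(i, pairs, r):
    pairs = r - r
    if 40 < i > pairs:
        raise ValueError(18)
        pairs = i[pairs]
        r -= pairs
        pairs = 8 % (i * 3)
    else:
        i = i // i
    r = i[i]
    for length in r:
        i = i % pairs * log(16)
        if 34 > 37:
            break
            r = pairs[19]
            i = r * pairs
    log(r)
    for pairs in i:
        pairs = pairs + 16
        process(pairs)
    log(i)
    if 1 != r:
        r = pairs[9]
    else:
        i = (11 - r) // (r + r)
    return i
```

16

Transformed code:
def shift(i, pairs, r):
    pairs = r - r
    if 40 < i > pairs:
        raise ValueError(18)
    else:
        i = i // i
    r = i[i]
    for length in r:
        i = i % pairs * log(16)
        if 34 > 37:
            break
    log(r)
    for pairs in i:
        pairs = pairs + 16
        process(pairs)
    log(i)
    if 1 != r:
        r = pairs[9]
    else:
        i = (11 - r) // (r + r)
    return i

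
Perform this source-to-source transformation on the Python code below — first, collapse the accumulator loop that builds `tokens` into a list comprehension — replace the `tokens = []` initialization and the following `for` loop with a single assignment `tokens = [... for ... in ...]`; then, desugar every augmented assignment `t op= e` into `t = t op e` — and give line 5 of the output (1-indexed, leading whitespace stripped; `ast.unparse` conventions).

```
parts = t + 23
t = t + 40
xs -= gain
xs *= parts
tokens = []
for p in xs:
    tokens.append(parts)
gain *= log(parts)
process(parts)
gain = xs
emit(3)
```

Transformed code:
parts = t + 23
t = t + 40
xs = xs - gain
xs = xs * parts
tokens = [parts for p in xs]
gain = gain * log(parts)
process(parts)
gain = xs
emit(3)

tokens = [parts for p in xs]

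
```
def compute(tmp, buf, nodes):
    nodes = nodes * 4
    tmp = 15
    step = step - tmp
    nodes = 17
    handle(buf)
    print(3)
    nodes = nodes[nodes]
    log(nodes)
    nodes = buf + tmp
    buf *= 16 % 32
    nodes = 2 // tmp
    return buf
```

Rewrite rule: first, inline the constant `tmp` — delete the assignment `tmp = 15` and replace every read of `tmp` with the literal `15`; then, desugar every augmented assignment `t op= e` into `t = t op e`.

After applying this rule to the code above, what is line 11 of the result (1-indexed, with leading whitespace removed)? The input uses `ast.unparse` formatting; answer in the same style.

nodes = 2 // 15

Transformed code:
def compute(tmp, buf, nodes):
    nodes = nodes * 4
    step = step - 15
    nodes = 17
    handle(buf)
    print(3)
    nodes = nodes[nodes]
    log(nodes)
    nodes = buf + 15
    buf = buf * (16 % 32)
    nodes = 2 // 15
    return buf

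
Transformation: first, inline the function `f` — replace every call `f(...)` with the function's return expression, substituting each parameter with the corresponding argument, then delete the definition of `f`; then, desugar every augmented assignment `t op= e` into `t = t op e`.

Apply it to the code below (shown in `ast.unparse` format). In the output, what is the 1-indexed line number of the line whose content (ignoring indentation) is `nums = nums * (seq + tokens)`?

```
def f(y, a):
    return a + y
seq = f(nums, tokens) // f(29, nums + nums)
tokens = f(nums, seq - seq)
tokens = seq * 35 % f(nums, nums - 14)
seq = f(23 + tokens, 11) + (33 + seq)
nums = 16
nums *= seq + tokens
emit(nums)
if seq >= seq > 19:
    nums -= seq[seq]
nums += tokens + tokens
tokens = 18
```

Transformed code:
seq = (tokens + nums) // (nums + nums + 29)
tokens = seq - seq + nums
tokens = seq * 35 % (nums - 14 + nums)
seq = 11 + (23 + tokens) + (33 + seq)
nums = 16
nums = nums * (seq + tokens)
emit(nums)
if seq >= seq > 19:
    nums = nums - seq[seq]
nums = nums + (tokens + tokens)
tokens = 18

6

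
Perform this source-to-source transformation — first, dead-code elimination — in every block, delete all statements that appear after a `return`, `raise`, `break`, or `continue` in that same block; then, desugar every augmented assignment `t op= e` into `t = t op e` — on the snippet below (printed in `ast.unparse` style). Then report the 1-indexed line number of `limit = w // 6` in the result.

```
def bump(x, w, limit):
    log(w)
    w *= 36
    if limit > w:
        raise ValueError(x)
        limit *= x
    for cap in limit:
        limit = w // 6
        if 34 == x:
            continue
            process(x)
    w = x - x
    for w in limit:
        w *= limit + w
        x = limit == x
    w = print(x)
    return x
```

7

Transformed code:
def bump(x, w, limit):
    log(w)
    w = w * 36
    if limit > w:
        raise ValueError(x)
    for cap in limit:
        limit = w // 6
        if 34 == x:
            continue
    w = x - x
    for w in limit:
        w = w * (limit + w)
        x = limit == x
    w = print(x)
    return x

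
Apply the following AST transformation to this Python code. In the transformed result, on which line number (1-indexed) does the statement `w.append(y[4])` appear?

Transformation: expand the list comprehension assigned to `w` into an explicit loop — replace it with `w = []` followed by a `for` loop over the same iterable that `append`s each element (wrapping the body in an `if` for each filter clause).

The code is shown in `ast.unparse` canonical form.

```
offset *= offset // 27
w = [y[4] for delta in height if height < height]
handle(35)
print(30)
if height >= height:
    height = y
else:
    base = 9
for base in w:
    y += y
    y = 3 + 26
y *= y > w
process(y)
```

5

Transformed code:
offset *= offset // 27
w = []
for delta in height:
    if height < height:
        w.append(y[4])
handle(35)
print(30)
if height >= height:
    height = y
else:
    base = 9
for base in w:
    y += y
    y = 3 + 26
y *= y > w
process(y)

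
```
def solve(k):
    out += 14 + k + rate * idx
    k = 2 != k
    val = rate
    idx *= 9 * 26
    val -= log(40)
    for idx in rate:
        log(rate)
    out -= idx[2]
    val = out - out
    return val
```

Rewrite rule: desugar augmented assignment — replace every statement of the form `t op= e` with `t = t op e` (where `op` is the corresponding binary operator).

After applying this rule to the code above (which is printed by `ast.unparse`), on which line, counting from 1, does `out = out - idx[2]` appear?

Transformed code:
def solve(k):
    out = out + (14 + k + rate * idx)
    k = 2 != k
    val = rate
    idx = idx * (9 * 26)
    val = val - log(40)
    for idx in rate:
        log(rate)
    out = out - idx[2]
    val = out - out
    return val

9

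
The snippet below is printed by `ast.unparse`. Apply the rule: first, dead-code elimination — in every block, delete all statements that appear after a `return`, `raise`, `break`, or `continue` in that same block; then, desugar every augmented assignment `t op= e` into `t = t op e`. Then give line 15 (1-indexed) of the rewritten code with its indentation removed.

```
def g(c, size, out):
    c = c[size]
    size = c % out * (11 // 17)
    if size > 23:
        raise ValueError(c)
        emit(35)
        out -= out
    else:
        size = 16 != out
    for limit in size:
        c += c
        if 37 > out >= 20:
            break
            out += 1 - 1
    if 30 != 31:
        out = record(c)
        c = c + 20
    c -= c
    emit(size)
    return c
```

c = c - c

Transformed code:
def g(c, size, out):
    c = c[size]
    size = c % out * (11 // 17)
    if size > 23:
        raise ValueError(c)
    else:
        size = 16 != out
    for limit in size:
        c = c + c
        if 37 > out >= 20:
            break
    if 30 != 31:
        out = record(c)
        c = c + 20
    c = c - c
    emit(size)
    return c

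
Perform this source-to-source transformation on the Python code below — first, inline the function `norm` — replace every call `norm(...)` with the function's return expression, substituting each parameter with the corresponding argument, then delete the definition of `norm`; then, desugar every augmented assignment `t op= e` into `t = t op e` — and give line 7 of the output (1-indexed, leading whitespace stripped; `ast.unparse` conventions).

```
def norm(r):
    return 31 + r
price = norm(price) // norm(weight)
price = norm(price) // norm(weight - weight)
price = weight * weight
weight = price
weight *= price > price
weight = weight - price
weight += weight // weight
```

weight = weight + weight // weight

Transformed code:
price = (31 + price) // (31 + weight)
price = (31 + price) // (31 + (weight - weight))
price = weight * weight
weight = price
weight = weight * (price > price)
weight = weight - price
weight = weight + weight // weight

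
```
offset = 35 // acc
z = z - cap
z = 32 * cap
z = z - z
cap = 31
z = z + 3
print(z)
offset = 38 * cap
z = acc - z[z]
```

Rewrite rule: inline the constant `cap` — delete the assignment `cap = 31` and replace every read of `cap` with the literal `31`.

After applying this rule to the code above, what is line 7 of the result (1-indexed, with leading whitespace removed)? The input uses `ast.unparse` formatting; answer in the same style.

offset = 38 * 31

Transformed code:
offset = 35 // acc
z = z - 31
z = 32 * 31
z = z - z
z = z + 3
print(z)
offset = 38 * 31
z = acc - z[z]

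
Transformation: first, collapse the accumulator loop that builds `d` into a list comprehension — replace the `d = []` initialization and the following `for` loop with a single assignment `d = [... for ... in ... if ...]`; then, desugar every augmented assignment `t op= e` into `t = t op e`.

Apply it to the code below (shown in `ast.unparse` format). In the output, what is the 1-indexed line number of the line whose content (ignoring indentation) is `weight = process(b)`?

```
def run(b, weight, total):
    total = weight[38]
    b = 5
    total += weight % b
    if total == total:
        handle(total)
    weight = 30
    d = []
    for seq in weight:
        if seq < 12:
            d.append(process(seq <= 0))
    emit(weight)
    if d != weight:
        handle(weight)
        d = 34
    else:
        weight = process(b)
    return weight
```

Transformed code:
def run(b, weight, total):
    total = weight[38]
    b = 5
    total = total + weight % b
    if total == total:
        handle(total)
    weight = 30
    d = [process(seq <= 0) for seq in weight if seq < 12]
    emit(weight)
    if d != weight:
        handle(weight)
        d = 34
    else:
        weight = process(b)
    return weight

14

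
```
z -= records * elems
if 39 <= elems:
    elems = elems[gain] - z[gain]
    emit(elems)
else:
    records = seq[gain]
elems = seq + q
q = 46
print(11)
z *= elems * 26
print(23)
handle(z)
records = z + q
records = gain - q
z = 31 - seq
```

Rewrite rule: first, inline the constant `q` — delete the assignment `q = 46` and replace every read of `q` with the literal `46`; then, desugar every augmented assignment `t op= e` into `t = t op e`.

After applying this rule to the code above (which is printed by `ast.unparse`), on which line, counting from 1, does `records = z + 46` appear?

Transformed code:
z = z - records * elems
if 39 <= elems:
    elems = elems[gain] - z[gain]
    emit(elems)
else:
    records = seq[gain]
elems = seq + 46
print(11)
z = z * (elems * 26)
print(23)
handle(z)
records = z + 46
records = gain - 46
z = 31 - seq

12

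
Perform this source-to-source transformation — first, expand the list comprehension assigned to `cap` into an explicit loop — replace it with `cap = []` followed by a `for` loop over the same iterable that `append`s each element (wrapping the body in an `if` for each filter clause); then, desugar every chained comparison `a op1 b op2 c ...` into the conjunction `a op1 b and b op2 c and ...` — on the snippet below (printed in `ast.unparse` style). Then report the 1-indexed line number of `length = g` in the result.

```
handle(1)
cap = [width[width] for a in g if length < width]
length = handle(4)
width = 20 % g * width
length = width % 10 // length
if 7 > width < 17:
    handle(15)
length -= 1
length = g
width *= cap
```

Transformed code:
handle(1)
cap = []
for a in g:
    if length < width:
        cap.append(width[width])
length = handle(4)
width = 20 % g * width
length = width % 10 // length
if 7 > width and width < 17:
    handle(15)
length -= 1
length = g
width *= cap

12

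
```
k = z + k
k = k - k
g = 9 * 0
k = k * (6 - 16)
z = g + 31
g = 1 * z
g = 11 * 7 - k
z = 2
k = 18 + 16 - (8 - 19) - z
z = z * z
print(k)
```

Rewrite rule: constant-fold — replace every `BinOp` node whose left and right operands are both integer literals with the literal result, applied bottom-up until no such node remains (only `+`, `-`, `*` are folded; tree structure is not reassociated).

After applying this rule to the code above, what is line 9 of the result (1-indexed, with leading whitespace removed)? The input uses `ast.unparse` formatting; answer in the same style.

Transformed code:
k = z + k
k = k - k
g = 0
k = k * -10
z = g + 31
g = 1 * z
g = 77 - k
z = 2
k = 45 - z
z = z * z
print(k)

k = 45 - z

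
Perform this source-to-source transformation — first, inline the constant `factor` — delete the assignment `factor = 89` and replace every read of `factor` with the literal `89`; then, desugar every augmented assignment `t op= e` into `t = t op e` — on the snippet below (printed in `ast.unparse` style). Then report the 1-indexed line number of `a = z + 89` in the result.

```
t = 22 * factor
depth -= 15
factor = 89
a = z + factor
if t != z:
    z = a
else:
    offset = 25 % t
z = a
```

3

Transformed code:
t = 22 * 89
depth = depth - 15
a = z + 89
if t != z:
    z = a
else:
    offset = 25 % t
z = a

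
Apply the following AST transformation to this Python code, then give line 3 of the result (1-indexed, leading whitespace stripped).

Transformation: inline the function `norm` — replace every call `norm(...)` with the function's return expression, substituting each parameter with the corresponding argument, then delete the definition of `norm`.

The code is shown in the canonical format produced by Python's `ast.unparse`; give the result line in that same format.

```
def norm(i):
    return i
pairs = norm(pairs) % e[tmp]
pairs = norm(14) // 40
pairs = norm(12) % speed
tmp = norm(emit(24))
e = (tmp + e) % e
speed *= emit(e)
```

pairs = 12 % speed

Transformed code:
pairs = pairs % e[tmp]
pairs = 14 // 40
pairs = 12 % speed
tmp = emit(24)
e = (tmp + e) % e
speed *= emit(e)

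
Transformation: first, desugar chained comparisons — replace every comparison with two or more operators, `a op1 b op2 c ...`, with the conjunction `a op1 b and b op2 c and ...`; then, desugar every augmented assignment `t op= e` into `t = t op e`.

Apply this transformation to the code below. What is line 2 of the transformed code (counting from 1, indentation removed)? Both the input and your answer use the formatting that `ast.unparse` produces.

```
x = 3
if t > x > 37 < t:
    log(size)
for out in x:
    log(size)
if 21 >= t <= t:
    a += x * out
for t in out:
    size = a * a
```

if t > x and x > 37 and (37 < t):

Transformed code:
x = 3
if t > x and x > 37 and (37 < t):
    log(size)
for out in x:
    log(size)
if 21 >= t and t <= t:
    a = a + x * out
for t in out:
    size = a * a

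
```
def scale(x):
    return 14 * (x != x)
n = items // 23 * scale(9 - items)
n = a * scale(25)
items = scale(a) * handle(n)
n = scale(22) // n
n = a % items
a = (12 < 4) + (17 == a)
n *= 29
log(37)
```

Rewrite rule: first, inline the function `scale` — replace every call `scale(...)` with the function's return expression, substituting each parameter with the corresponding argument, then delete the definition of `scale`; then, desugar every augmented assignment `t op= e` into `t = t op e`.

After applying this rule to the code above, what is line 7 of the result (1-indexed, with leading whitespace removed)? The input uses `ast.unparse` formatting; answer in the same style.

Transformed code:
n = items // 23 * (14 * (9 - items != 9 - items))
n = a * (14 * (25 != 25))
items = 14 * (a != a) * handle(n)
n = 14 * (22 != 22) // n
n = a % items
a = (12 < 4) + (17 == a)
n = n * 29
log(37)

n = n * 29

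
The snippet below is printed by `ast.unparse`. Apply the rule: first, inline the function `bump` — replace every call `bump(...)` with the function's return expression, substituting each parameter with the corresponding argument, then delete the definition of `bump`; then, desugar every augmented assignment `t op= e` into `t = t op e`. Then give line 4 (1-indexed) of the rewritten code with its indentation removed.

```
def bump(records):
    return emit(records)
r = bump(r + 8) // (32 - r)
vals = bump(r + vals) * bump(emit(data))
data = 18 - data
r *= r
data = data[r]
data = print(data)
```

Transformed code:
r = emit(r + 8) // (32 - r)
vals = emit(r + vals) * emit(emit(data))
data = 18 - data
r = r * r
data = data[r]
data = print(data)

r = r * r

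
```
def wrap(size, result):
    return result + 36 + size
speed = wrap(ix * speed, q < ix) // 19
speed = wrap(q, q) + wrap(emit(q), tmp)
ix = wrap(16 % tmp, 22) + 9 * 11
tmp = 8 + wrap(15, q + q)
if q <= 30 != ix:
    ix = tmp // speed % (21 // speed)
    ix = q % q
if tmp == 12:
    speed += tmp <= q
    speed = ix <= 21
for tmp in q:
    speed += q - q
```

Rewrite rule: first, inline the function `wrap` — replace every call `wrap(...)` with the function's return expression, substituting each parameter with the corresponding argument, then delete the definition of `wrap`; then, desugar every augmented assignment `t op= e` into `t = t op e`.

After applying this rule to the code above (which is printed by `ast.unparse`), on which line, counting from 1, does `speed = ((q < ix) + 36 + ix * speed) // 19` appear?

Transformed code:
speed = ((q < ix) + 36 + ix * speed) // 19
speed = q + 36 + q + (tmp + 36 + emit(q))
ix = 22 + 36 + 16 % tmp + 9 * 11
tmp = 8 + (q + q + 36 + 15)
if q <= 30 != ix:
    ix = tmp // speed % (21 // speed)
    ix = q % q
if tmp == 12:
    speed = speed + (tmp <= q)
    speed = ix <= 21
for tmp in q:
    speed = speed + (q - q)

1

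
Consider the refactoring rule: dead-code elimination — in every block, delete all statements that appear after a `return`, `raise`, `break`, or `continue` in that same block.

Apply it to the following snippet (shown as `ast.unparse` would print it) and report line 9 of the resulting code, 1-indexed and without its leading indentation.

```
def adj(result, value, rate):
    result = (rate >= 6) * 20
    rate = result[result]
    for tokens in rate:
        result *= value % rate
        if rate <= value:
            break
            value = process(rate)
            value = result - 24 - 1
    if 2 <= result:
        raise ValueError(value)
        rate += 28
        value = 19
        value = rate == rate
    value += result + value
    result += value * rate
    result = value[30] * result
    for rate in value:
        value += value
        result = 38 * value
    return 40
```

Transformed code:
def adj(result, value, rate):
    result = (rate >= 6) * 20
    rate = result[result]
    for tokens in rate:
        result *= value % rate
        if rate <= value:
            break
    if 2 <= result:
        raise ValueError(value)
    value += result + value
    result += value * rate
    result = value[30] * result
    for rate in value:
        value += value
        result = 38 * value
    return 40

raise ValueError(value)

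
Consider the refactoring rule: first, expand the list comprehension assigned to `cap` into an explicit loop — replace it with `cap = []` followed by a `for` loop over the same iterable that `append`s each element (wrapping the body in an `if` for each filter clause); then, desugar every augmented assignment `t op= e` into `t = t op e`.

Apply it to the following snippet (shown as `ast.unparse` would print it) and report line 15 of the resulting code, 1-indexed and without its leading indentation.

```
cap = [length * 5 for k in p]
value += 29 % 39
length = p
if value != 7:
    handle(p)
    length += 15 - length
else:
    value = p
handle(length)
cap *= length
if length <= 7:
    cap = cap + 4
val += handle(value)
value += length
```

Transformed code:
cap = []
for k in p:
    cap.append(length * 5)
value = value + 29 % 39
length = p
if value != 7:
    handle(p)
    length = length + (15 - length)
else:
    value = p
handle(length)
cap = cap * length
if length <= 7:
    cap = cap + 4
val = val + handle(value)
value = value + length

val = val + handle(value)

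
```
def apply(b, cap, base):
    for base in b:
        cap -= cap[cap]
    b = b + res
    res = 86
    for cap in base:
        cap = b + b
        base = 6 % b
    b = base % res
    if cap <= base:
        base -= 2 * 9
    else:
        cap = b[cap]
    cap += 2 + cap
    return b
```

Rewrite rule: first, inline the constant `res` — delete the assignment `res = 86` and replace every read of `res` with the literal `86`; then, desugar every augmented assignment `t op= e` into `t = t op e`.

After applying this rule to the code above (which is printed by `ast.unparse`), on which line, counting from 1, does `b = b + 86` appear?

Transformed code:
def apply(b, cap, base):
    for base in b:
        cap = cap - cap[cap]
    b = b + 86
    for cap in base:
        cap = b + b
        base = 6 % b
    b = base % 86
    if cap <= base:
        base = base - 2 * 9
    else:
        cap = b[cap]
    cap = cap + (2 + cap)
    return b

4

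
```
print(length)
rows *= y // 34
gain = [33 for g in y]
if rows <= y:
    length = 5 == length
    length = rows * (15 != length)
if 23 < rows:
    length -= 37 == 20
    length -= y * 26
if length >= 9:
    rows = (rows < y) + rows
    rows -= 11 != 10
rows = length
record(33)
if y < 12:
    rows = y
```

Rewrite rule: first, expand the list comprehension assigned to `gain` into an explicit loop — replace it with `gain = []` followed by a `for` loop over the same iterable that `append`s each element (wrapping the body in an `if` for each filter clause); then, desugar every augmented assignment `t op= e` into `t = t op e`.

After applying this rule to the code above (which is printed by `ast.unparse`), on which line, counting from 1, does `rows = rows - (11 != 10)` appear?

Transformed code:
print(length)
rows = rows * (y // 34)
gain = []
for g in y:
    gain.append(33)
if rows <= y:
    length = 5 == length
    length = rows * (15 != length)
if 23 < rows:
    length = length - (37 == 20)
    length = length - y * 26
if length >= 9:
    rows = (rows < y) + rows
    rows = rows - (11 != 10)
rows = length
record(33)
if y < 12:
    rows = y

14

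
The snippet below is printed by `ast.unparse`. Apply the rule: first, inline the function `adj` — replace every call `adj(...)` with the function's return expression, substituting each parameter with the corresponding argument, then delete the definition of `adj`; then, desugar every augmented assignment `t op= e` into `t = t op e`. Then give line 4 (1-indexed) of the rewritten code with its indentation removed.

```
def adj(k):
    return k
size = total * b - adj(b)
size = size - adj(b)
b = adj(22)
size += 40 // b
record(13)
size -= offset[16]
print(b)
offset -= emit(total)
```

size = size + 40 // b

Transformed code:
size = total * b - b
size = size - b
b = 22
size = size + 40 // b
record(13)
size = size - offset[16]
print(b)
offset = offset - emit(total)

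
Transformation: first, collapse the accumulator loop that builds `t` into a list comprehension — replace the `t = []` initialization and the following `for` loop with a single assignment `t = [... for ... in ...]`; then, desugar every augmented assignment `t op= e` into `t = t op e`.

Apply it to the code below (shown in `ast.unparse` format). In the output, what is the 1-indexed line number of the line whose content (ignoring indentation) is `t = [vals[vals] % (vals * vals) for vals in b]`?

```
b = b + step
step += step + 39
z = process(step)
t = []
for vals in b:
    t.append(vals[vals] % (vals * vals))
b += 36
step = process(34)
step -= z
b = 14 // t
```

4

Transformed code:
b = b + step
step = step + (step + 39)
z = process(step)
t = [vals[vals] % (vals * vals) for vals in b]
b = b + 36
step = process(34)
step = step - z
b = 14 // t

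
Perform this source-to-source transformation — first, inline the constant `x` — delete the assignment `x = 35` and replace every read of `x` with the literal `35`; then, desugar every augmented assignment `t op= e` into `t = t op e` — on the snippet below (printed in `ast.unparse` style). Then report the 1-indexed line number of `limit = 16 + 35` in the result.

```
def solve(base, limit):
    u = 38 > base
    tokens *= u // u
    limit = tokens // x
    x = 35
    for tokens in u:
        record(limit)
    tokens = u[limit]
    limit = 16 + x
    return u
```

8

Transformed code:
def solve(base, limit):
    u = 38 > base
    tokens = tokens * (u // u)
    limit = tokens // 35
    for tokens in u:
        record(limit)
    tokens = u[limit]
    limit = 16 + 35
    return u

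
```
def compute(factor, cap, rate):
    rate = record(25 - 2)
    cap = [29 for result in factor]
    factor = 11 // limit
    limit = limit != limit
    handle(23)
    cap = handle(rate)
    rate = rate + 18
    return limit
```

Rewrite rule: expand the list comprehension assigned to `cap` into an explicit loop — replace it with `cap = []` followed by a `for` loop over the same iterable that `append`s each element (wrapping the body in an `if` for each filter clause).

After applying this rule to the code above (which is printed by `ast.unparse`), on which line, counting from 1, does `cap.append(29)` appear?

5

Transformed code:
def compute(factor, cap, rate):
    rate = record(25 - 2)
    cap = []
    for result in factor:
        cap.append(29)
    factor = 11 // limit
    limit = limit != limit
    handle(23)
    cap = handle(rate)
    rate = rate + 18
    return limit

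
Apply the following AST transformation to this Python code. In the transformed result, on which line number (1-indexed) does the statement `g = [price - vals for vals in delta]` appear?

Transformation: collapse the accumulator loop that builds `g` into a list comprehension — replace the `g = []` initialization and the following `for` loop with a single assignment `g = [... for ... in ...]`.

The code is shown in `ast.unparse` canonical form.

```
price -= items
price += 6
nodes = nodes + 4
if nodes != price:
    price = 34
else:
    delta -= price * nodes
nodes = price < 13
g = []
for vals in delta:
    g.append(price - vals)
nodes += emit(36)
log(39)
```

Transformed code:
price -= items
price += 6
nodes = nodes + 4
if nodes != price:
    price = 34
else:
    delta -= price * nodes
nodes = price < 13
g = [price - vals for vals in delta]
nodes += emit(36)
log(39)

9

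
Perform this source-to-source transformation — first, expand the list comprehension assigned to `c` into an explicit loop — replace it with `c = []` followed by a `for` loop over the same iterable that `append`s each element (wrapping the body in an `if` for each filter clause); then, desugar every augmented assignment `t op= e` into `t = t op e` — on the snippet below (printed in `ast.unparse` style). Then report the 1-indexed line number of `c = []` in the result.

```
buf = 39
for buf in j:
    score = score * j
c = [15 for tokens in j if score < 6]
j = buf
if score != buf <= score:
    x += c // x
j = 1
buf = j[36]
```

4

Transformed code:
buf = 39
for buf in j:
    score = score * j
c = []
for tokens in j:
    if score < 6:
        c.append(15)
j = buf
if score != buf <= score:
    x = x + c // x
j = 1
buf = j[36]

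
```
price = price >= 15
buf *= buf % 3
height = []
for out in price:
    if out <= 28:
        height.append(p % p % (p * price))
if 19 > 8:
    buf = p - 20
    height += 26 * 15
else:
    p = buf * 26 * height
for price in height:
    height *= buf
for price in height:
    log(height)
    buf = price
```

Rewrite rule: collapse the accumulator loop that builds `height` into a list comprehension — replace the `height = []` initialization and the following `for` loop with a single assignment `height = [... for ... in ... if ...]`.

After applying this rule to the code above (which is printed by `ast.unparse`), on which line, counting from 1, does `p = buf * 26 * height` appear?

Transformed code:
price = price >= 15
buf *= buf % 3
height = [p % p % (p * price) for out in price if out <= 28]
if 19 > 8:
    buf = p - 20
    height += 26 * 15
else:
    p = buf * 26 * height
for price in height:
    height *= buf
for price in height:
    log(height)
    buf = price

8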